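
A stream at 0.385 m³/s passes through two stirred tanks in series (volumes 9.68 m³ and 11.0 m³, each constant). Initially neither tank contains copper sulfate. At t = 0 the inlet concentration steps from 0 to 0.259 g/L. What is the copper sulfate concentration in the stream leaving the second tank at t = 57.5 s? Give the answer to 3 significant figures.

0.163 g/L

Time constants: τᵢ = Vᵢ/Q for each well-mixed tank.
τ₁ = 9.68/0.385 = 25.143 s; τ₂ = 11.0/0.385 = 28.571 s.
Tank 1: C₁ = C_in(1 − e^(−t/τ₁)). Tank 2 (τ₁ ≠ τ₂): C₂ = C_in[1 − (τ₁ e^(−t/τ₁) − τ₂ e^(−t/τ₂))/(τ₁ − τ₂)].
At t = 57.5: e^(−t/τ₁) = 0.10158, e^(−t/τ₂) = 0.13365.
C₂ = 0.259·[1 − (25.143·0.10158 − 28.571·0.13365)/(-3.4286)] = 0.259·0.63112 = 0.16346 g/L.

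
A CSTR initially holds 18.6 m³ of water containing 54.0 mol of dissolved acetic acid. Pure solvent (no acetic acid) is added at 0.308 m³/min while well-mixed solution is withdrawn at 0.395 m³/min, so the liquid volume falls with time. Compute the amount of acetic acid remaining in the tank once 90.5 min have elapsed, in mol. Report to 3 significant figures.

4.44 mol

Total volume: dV/dt = Q_in − Q_out = -0.087000 m³/min, so V(t) = 18.6 − 0.087000 t and V(90.5) = 10.726 m³.
No acetic acid enters, so dm/dt = −Q_out · (m/V).
Separate: dm/m = −Q_out dt/V(t) ⇒ ln(m/m₀) = −(Q_out/(Q_in−Q_out)) ln(V/V₀).
m = m₀ (V₀/V)^(Q_out/(Q_in−Q_out)) = 54.0 × (18.6/10.726)^(-4.5402) = 4.4364 mol.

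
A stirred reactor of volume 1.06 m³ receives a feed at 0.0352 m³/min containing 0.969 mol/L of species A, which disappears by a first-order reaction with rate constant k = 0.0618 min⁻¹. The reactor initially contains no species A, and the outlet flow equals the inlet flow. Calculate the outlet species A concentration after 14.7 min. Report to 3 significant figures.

Accumulation = in − out − consumed: V dC/dt = Q C_in − Q C − k V C.
This is linear with rate a = Q/V + k = 0.095008 min⁻¹.
C_ss = Q C_in/(Q + kV) = 0.33869 mol/L; C(t) = C_ss + (C₀ − C_ss) e^(−a t).
C(14.7) = 0.33869 + (-0.33869)·e^(−0.095008·14.7) = 0.33869 + (-0.33869)·0.24743 = 0.25489 mol/L.

0.255 mol/L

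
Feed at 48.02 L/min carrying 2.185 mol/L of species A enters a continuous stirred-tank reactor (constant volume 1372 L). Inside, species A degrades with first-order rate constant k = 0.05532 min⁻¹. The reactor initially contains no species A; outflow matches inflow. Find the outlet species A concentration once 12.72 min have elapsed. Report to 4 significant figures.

Species balance: V dC/dt = Q C_in − Q C − k V C.
dC/dt = (Q/V) C_in − (Q/V + k) C; effective rate a = Q/V + k = 0.0350000 + 0.05532 = 0.0903200 min⁻¹.
C_ss = Q C_in/(Q + kV) = 0.846712 mol/L; C(t) = C_ss + (C₀ − C_ss) e^(−a t).
C(12.72) = 0.846712 + (-0.846712)·e^(−0.0903200·12.72) = 0.846712 + (-0.846712)·0.316995 = 0.578309 mol/L.

0.5783 mol/L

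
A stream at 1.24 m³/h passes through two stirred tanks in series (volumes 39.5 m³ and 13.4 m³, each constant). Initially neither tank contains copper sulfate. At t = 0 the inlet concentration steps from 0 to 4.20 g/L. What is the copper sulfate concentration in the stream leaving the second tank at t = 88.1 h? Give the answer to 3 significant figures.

3.80 g/L

Species balance on tank i: dCᵢ/dt = (Cᵢ₋₁ − Cᵢ)/τᵢ with τᵢ = Vᵢ/Q.
τ₁ = 39.5/1.24 = 31.855 h; τ₂ = 13.4/1.24 = 10.806 h.
Solving the cascade with C₁(0)=C₂(0)=0 gives C₂(t) = C_in[1 − (τ₁ e^(−t/τ₁) − τ₂ e^(−t/τ₂))/(τ₁ − τ₂)].
At t = 88.1: e^(−t/τ₁) = 0.062934, e^(−t/τ₂) = 0.00028800.
C₂ = 4.20·[1 − (31.855·0.062934 − 10.806·0.00028800)/(21.048)] = 4.20·0.90490 = 3.8006 g/L.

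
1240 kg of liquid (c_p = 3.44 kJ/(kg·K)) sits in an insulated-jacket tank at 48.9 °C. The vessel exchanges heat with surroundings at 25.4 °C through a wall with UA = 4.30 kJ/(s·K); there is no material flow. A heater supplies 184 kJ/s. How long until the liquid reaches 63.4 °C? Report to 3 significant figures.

M c_p dT/dt = −UA(T − T_amb) + Q̇.
τ = M c_p/UA = 992.00 s; T_ss = T_amb + Q̇/UA = 25.4 + 184/4.30 = 68.191 °C.
T(t) = T_ss + (T₀ − T_ss)e^(−t/τ); set T = 63.4:
t = −τ ln[(T − T_ss)/(T₀ − T_ss)] = −992.00 · ln(0.24834) = 1381.8 s.

1380 s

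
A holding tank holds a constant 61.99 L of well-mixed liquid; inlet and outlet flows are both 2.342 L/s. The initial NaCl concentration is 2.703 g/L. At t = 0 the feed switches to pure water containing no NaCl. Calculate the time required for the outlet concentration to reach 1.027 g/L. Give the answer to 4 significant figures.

25.61 s

Species balance: V dC/dt = Q(C_in − C) ⇒ τ = V/Q = 26.4688 s.
C(t) = C_in + (C₀ − C_in) e^(−t/τ). Set C = 1.027 and solve for t:
e^(−t/τ) = (C − C_in)/(C₀ − C_in) = (1.027 − 0)/(2.703 − 0) = 0.379948
t = −τ ln(…) = 26.4688 × 0.967720 = 25.6144 s.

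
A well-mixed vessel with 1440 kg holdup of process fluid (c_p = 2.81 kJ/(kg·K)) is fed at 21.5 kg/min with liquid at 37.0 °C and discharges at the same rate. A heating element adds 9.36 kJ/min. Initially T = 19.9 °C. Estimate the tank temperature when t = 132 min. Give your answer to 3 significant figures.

34.8 °C

Unsteady energy balance on the tank contents: M c_p dT/dt = ṁ c_p (T_in − T) + 9.36.
τ = M/ṁ = 66.977 min; T_ss = T_in + Q̇/(ṁ c_p) = 37.0 + 9.36/(21.5·2.81) = 37.155 °C.
Integrating: T(t) = T_ss + (T₀ − T_ss) e^(−t/τ).
T(132) = 37.155 + (-17.255)·e^(−132/66.977) = 37.155 + (-17.255)·0.13934 = 34.751 °C.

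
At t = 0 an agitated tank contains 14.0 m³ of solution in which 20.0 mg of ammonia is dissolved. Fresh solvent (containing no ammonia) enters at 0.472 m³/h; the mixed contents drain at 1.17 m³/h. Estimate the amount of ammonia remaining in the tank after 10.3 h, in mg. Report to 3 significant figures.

5.98 mg

Total volume: dV/dt = Q_in − Q_out = -0.69800 m³/h, so V(t) = 14.0 − 0.69800 t and V(10.3) = 6.8106 m³.
Species balance (pure solvent in): dm/dt = −Q_out · m/V(t).
dm/m = −Q_out dt/(V₀ − 0.69800 t); integrating gives ln(m/m₀) = −(Q_out/(Q_in−Q_out)) ln(V/V₀).
m = m₀ (V₀/V)^(Q_out/(Q_in−Q_out)) = 20.0 × (14.0/6.8106)^(-1.6762) = 5.9768 mg.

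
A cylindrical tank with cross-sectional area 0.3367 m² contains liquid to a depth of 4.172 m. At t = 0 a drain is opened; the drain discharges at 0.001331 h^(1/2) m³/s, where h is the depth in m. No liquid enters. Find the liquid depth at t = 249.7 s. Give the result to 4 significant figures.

A dh/dt = −Q_out = −0.001331 √h.
∫ h^(−1/2) dh = −(0.001331/A) ∫ dt, giving 2√h = 2√h₀ − (0.001331/A) t.
√h = √4.172 − 0.001331·249.7/(2·0.3367) = 2.04255 − 0.493541 = 1.54901.
h = 1.54901² = 2.39942 m.

2.399 m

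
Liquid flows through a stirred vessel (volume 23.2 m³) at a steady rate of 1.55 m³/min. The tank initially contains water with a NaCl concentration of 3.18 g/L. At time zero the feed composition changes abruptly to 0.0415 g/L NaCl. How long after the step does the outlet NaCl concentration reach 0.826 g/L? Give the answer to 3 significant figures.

20.8 min

Mass balance on the solute (V constant): V dC/dt = Q(C_in − C), so τ = V/Q = 14.968 min.
C(t) = C_in + (C₀ − C_in) e^(−t/τ). Set C = 0.826 and solve for t:
e^(−t/τ) = (C − C_in)/(C₀ − C_in) = (0.826 − 0.0415)/(3.18 − 0.0415) = 0.24996
t = −τ ln(…) = 14.968 × 1.3865 = 20.752 min.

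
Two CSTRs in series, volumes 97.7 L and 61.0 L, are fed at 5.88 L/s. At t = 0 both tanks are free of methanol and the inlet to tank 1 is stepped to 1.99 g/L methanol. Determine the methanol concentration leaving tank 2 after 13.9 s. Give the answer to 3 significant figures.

Species balance on tank i: dCᵢ/dt = (Cᵢ₋₁ − Cᵢ)/τᵢ with τᵢ = Vᵢ/Q.
τ₁ = 97.7/5.88 = 16.616 s; τ₂ = 61.0/5.88 = 10.374 s.
Solving the cascade with C₁(0)=C₂(0)=0 gives C₂(t) = C_in[1 − (τ₁ e^(−t/τ₁) − τ₂ e^(−t/τ₂))/(τ₁ − τ₂)].
At t = 13.9: e^(−t/τ₁) = 0.43320, e^(−t/τ₂) = 0.26188.
C₂ = 1.99·[1 − (16.616·0.43320 − 10.374·0.26188)/(6.2415)] = 1.99·0.28205 = 0.56128 g/L.

0.561 g/L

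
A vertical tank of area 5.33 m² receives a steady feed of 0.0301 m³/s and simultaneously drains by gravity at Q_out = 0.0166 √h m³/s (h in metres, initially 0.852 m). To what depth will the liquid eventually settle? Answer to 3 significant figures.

A dh/dt = Q_in − 0.0166 √h. Steady state requires inflow = outflow:
Q_in = 0.0166 √h_ss ⇒ √h_ss = 0.0301/0.0166 = 1.8133.
h_ss = 1.8133² = 3.2879 m. (Since h₀ = 0.852 m < h_ss, the level will rise toward this value.)

3.29 m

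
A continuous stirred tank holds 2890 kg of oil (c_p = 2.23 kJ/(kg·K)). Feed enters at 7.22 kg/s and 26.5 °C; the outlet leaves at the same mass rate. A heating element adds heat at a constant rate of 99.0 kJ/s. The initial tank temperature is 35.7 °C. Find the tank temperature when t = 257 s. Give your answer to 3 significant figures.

M c_p dT/dt = ṁ c_p (T_in − T) + Q̇.
Rearrange: dT/dt = (T_ss − T)/τ with τ = M/ṁ = 400.28 s and T_ss = T_in + Q̇/(ṁ c_p) = 32.649 °C.
This is linear first-order; T(t) = T_ss + (T₀ − T_ss) e^(−t/τ).
T(257) = 32.649 + (3.0512)·e^(−257/400.28) = 32.649 + (3.0512)·0.52621 = 34.254 °C.

34.3 °C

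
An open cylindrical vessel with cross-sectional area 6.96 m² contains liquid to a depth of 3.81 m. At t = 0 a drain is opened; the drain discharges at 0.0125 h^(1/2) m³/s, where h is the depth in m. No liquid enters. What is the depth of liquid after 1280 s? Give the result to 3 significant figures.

Accumulation of liquid (constant cross-section A): A dh/dt = −0.0125 √h.
Separate and integrate: 2(√h − √h₀) = −(0.0125/A) t.
√h = √3.81 − 0.0125·1280/(2·6.96) = 1.9519 − 1.1494 = 0.80250.
h = 0.80250² = 0.64400 m.

0.644 m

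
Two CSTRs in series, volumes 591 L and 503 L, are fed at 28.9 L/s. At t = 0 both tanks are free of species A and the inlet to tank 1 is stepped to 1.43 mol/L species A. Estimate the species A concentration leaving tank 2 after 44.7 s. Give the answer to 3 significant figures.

0.977 mol/L

Species balance on tank i: dCᵢ/dt = (Cᵢ₋₁ − Cᵢ)/τᵢ with τᵢ = Vᵢ/Q.
τ₁ = 591/28.9 = 20.450 s; τ₂ = 503/28.9 = 17.405 s.
Solving the cascade with C₁(0)=C₂(0)=0 gives C₂(t) = C_in[1 − (τ₁ e^(−t/τ₁) − τ₂ e^(−t/τ₂))/(τ₁ − τ₂)].
At t = 44.7: e^(−t/τ₁) = 0.11238, e^(−t/τ₂) = 0.076670.
C₂ = 1.43·[1 − (20.450·0.11238 − 17.405·0.076670)/(3.0450)] = 1.43·0.68348 = 0.97737 mol/L.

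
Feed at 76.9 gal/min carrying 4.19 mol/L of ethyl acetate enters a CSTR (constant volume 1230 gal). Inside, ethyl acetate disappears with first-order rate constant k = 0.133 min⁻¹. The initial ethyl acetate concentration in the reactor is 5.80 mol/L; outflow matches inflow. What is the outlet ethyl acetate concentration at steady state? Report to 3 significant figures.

V dC/dt = Q(C_in − C) − k V C.
At steady state: 0 = Q C_in − (Q + kV) C_ss, so C_ss = Q C_in/(Q + kV).
C_ss = 76.9·4.19/(76.9 + 0.133·1230) = 322.21/240.49 = 1.3398 mol/L.

1.34 mol/L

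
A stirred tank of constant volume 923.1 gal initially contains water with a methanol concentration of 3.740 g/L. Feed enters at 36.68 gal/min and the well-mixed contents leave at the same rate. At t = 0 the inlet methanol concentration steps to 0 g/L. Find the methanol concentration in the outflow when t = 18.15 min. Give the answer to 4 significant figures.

1.818 g/L

Mass balance on the solute (V constant): V dC/dt = Q(C_in − C).
Rewrite as dC/dt + C/τ = C_in/τ, τ = V/Q = 25.1663 min.
C approaches C_in exponentially: C(t) = C_in + (C₀ − C_in) e^(−t/τ).
C(18.15) = 0 + (3.740 − 0)·e^(−18.15/25.1663) = 0 + (3.74000)·0.486167 = 1.81827 g/L.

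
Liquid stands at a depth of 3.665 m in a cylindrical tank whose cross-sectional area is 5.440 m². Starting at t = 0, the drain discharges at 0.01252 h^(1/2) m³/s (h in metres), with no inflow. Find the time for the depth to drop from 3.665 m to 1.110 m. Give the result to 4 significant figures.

748.1 s

A dh/dt = −Q_out = −0.01252 √h.
This is separable: 2 d(√h)/dt = −0.01252/A, so √h = √h₀ − (0.01252/(2A)) t.
t = 2A(√h₀ − √h)/0.01252 = 2·5.440·(√3.665 − √1.110)/0.01252
  = 10.8800 × (1.91442 − 1.05357) / 0.01252 = 748.090 s.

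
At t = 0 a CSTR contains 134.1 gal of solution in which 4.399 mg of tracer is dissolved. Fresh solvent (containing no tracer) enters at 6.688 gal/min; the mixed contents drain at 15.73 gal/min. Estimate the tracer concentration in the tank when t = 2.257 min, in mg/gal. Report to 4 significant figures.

Total volume: dV/dt = Q_in − Q_out = -9.04200 gal/min, so V(t) = 134.1 − 9.04200 t and V(2.257) = 113.692 gal.
Species balance (pure solvent in): dm/dt = −Q_out · m/V(t).
dm/m = −Q_out dt/(V₀ − 9.04200 t); integrating gives ln(m/m₀) = −(Q_out/(Q_in−Q_out)) ln(V/V₀).
m = m₀ (V₀/V)^(Q_out/(Q_in−Q_out)) = 4.399 × (134.1/113.692)^(-1.73966) = 3.30083 mg.
C = m/V = 3.30083/113.692 = 0.0290331 mg/gal.

0.02903 mg/gal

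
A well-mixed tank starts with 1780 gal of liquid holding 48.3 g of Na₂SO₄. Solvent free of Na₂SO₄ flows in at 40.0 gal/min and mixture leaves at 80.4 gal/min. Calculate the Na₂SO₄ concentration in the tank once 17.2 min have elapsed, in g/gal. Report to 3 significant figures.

0.0166 g/gal

Total volume: dV/dt = Q_in − Q_out = -40.400 gal/min, so V(t) = 1780 − 40.400 t and V(17.2) = 1085.1 gal.
No Na₂SO₄ enters, so dm/dt = −Q_out · (m/V).
dm/m = −Q_out dt/(V₀ − 40.400 t); integrating gives ln(m/m₀) = −(Q_out/(Q_in−Q_out)) ln(V/V₀).
m = m₀ (V₀/V)^(Q_out/(Q_in−Q_out)) = 48.3 × (1780/1085.1)^(-1.9901) = 18.038 g.
C = m/V = 18.038/1085.1 = 0.016623 g/gal.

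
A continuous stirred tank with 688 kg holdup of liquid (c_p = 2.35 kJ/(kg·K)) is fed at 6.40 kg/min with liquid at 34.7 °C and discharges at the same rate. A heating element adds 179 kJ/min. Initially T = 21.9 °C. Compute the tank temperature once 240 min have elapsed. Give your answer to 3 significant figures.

M c_p dT/dt = ṁ c_p (T_in − T) + Q̇.
Rearrange: dT/dt = (T_ss − T)/τ with τ = M/ṁ = 107.50 min and T_ss = T_in + Q̇/(ṁ c_p) = 46.602 °C.
T approaches T_ss exponentially: T(t) = T_ss + (T₀ − T_ss) e^(−t/τ).
T(240) = 46.602 + (-24.702)·e^(−240/107.50) = 46.602 + (-24.702)·0.10725 = 43.952 °C.

44.0 °C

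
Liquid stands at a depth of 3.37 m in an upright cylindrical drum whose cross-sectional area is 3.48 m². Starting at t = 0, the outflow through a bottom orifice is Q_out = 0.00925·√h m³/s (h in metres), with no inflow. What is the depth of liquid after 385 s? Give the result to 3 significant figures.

With no inflow, A dh/dt = −0.00925 √h.
This is separable: 2 d(√h)/dt = −0.00925/A, so √h = √h₀ − (0.00925/(2A)) t.
√h = √3.37 − 0.00925·385/(2·3.48) = 1.8358 − 0.51167 = 1.3241.
h = 1.3241² = 1.7532 m.

1.75 m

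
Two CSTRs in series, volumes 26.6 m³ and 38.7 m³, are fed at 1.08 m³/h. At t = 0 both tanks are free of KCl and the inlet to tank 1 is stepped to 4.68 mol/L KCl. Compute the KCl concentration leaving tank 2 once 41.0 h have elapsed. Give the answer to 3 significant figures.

Species balance on tank i: dCᵢ/dt = (Cᵢ₋₁ − Cᵢ)/τᵢ with τᵢ = Vᵢ/Q.
τ₁ = 26.6/1.08 = 24.630 h; τ₂ = 38.7/1.08 = 35.833 h.
Solving the cascade with C₁(0)=C₂(0)=0 gives C₂(t) = C_in[1 − (τ₁ e^(−t/τ₁) − τ₂ e^(−t/τ₂))/(τ₁ − τ₂)].
At t = 41.0: e^(−t/τ₁) = 0.18925, e^(−t/τ₂) = 0.31848.
C₂ = 4.68·[1 − (24.630·0.18925 − 35.833·0.31848)/(-11.204)] = 4.68·0.39743 = 1.8600 mol/L.

1.86 mol/L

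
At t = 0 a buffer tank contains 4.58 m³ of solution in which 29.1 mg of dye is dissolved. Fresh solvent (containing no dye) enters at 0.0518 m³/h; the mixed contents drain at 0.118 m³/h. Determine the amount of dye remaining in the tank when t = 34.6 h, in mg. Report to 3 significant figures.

8.46 mg

Total volume: dV/dt = Q_in − Q_out = -0.066200 m³/h, so V(t) = 4.58 − 0.066200 t and V(34.6) = 2.2895 m³.
Solute balance: dm/dt = 0 − Q_out C = −Q_out m/V(t).
dm/m = −Q_out dt/(V₀ − 0.066200 t); integrating gives ln(m/m₀) = −(Q_out/(Q_in−Q_out)) ln(V/V₀).
m = m₀ (V₀/V)^(Q_out/(Q_in−Q_out)) = 29.1 × (4.58/2.2895)^(-1.7825) = 8.4555 mg.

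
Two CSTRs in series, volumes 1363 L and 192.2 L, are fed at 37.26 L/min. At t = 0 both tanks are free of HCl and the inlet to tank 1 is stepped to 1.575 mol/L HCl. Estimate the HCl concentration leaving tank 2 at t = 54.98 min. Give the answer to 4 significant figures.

1.167 mol/L

Time constants: τᵢ = Vᵢ/Q for each well-mixed tank.
τ₁ = 1363/37.26 = 36.5808 min; τ₂ = 192.2/37.26 = 5.15835 min.
Tank 1: C₁ = C_in(1 − e^(−t/τ₁)). Tank 2 (τ₁ ≠ τ₂): C₂ = C_in[1 − (τ₁ e^(−t/τ₁) − τ₂ e^(−t/τ₂))/(τ₁ − τ₂)].
At t = 54.98: e^(−t/τ₁) = 0.222467, e^(−t/τ₂) = 2.35013e-05.
C₂ = 1.575·[1 − (36.5808·0.222467 − 5.15835·2.35013e-05)/(31.4224)] = 1.575·0.741016 = 1.16710 mol/L.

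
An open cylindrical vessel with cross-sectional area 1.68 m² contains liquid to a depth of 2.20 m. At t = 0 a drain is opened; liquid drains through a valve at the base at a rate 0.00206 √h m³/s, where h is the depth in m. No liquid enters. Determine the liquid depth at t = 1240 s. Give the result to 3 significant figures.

0.523 m

A dh/dt = −Q_out = −0.00206 √h.
∫ h^(−1/2) dh = −(0.00206/A) ∫ dt, giving 2√h = 2√h₀ − (0.00206/A) t.
√h = √2.20 − 0.00206·1240/(2·1.68) = 1.4832 − 0.76024 = 0.72300.
h = 0.72300² = 0.52273 m.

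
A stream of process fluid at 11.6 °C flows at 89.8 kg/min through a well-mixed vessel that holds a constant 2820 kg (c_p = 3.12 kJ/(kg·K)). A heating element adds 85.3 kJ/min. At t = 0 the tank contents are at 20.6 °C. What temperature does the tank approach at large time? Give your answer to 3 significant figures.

Unsteady energy balance on the tank contents: M c_p dT/dt = ṁ c_p (T_in − T) + 85.3.
At steady state dT/dt = 0 ⇒ T_ss = T_in + Q̇/(ṁ c_p) = 11.6 + 85.3/(89.8·3.12) = 11.904 °C.

11.9 °C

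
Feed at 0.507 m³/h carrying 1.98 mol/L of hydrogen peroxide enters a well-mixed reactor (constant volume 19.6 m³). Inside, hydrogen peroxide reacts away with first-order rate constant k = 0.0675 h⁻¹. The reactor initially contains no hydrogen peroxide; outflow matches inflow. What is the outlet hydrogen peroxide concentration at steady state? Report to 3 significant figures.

0.549 mol/L

Species balance: V dC/dt = Q C_in − Q C − k V C.
Steady state (dC/dt = 0): C_ss = Q C_in/(Q + kV) = C_in/(1 + kV/Q).
C_ss = 0.507·1.98/(0.507 + 0.0675·19.6) = 1.0039/1.8300 = 0.54856 mol/L.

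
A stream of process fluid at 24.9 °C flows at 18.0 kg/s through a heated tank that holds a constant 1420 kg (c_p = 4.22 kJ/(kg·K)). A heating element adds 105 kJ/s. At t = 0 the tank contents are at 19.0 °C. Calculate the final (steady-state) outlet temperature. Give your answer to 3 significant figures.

26.3 °C

M c_p dT/dt = ṁ c_p (T_in − T) + Q̇.
At steady state dT/dt = 0 ⇒ T_ss = T_in + Q̇/(ṁ c_p) = 24.9 + 105/(18.0·4.22) = 26.282 °C.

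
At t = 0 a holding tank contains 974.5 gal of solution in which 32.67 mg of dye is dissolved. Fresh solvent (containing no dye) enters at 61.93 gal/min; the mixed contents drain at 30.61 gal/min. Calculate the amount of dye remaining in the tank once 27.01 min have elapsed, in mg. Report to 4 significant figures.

Total volume: dV/dt = Q_in − Q_out = 31.3200 gal/min, so V(t) = 974.5 + 31.3200 t and V(27.01) = 1820.45 gal.
Solute balance: dm/dt = 0 − Q_out C = −Q_out m/V(t).
Separate: dm/m = −Q_out dt/V(t) ⇒ ln(m/m₀) = −(Q_out/(Q_in−Q_out)) ln(V/V₀).
m = m₀ (V₀/V)^(Q_out/(Q_in−Q_out)) = 32.67 × (974.5/1820.45)^(0.977331) = 17.7380 mg.

17.74 mg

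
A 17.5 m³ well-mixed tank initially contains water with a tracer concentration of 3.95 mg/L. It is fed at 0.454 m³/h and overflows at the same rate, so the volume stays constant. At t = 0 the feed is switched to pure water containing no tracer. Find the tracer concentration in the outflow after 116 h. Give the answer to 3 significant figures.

Mass balance on the solute (V constant): V dC/dt = Q(C_in − C).
So dC/dt = (C_in − C)/τ with τ = V/Q = 17.5/0.454 = 38.546 h.
Integrating: C(t) = C_in + (C₀ − C_in) e^(−t/τ).
C(116) = 0 + (3.95 − 0)·e^(−116/38.546) = 0 + (3.9500)·0.049323 = 0.19482 mg/L.

0.195 mg/L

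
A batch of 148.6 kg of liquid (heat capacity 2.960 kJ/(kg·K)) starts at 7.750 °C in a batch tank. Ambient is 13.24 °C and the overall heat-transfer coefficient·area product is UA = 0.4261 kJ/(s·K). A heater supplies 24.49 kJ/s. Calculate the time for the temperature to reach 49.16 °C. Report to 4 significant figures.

M c_p dT/dt = −UA(T − T_amb) + Q̇.
τ = M c_p/UA = 1032.28 s; T_ss = T_amb + Q̇/UA = 13.24 + 24.49/0.4261 = 70.7148 °C.
T(t) = T_ss + (T₀ − T_ss)e^(−t/τ); set T = 49.16:
t = −τ ln[(T − T_ss)/(T₀ − T_ss)] = −1032.28 · ln(0.342331) = 1106.59 s.

1107 s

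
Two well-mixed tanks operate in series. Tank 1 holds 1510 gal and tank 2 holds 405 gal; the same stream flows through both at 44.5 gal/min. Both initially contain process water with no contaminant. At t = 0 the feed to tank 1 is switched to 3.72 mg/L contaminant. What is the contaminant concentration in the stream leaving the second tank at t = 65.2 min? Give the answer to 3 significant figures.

2.98 mg/L

Time constants: τᵢ = Vᵢ/Q for each well-mixed tank.
τ₁ = 1510/44.5 = 33.933 min; τ₂ = 405/44.5 = 9.1011 min.
Tank 1: C₁ = C_in(1 − e^(−t/τ₁)). Tank 2 (τ₁ ≠ τ₂): C₂ = C_in[1 − (τ₁ e^(−t/τ₁) − τ₂ e^(−t/τ₂))/(τ₁ − τ₂)].
At t = 65.2: e^(−t/τ₁) = 0.14639, e^(−t/τ₂) = 0.00077399.
C₂ = 3.72·[1 − (33.933·0.14639 − 9.1011·0.00077399)/(24.831)] = 3.72·0.80023 = 2.9769 mg/L.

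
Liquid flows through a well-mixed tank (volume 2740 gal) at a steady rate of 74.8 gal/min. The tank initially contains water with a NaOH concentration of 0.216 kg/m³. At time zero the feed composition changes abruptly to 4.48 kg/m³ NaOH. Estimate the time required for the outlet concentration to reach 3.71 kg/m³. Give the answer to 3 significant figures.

62.7 min

Species balance on the tank: V dC/dt = Q(C_in − C), so τ = V/Q = 36.631 min.
C(t) = C_in + (C₀ − C_in) e^(−t/τ). Set C = 3.71 and solve for t:
e^(−t/τ) = (C − C_in)/(C₀ − C_in) = (3.71 − 4.48)/(0.216 − 4.48) = 0.18058
t = −τ ln(…) = 36.631 × 1.7116 = 62.697 min.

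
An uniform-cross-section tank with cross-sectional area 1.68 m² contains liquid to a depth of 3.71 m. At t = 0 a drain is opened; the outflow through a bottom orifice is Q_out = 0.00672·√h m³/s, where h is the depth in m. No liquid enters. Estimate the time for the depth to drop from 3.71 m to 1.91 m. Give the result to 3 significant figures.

272 s

With no inflow, A dh/dt = −0.00672 √h.
Separate and integrate: 2(√h − √h₀) = −(0.00672/A) t.
t = 2A(√h₀ − √h)/0.00672 = 2·1.68·(√3.71 − √1.91)/0.00672
  = 3.3600 × (1.9261 − 1.3820) / 0.00672 = 272.05 s.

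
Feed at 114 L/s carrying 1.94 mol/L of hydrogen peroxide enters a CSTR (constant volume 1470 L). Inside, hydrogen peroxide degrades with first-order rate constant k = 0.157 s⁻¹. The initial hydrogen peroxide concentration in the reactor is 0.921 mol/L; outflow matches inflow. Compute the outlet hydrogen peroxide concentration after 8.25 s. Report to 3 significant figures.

0.682 mol/L

Species balance: V dC/dt = Q C_in − Q C − k V C.
dC/dt = (Q/V) C_in − (Q/V + k) C; effective rate a = Q/V + k = 0.077551 + 0.157 = 0.23455 s⁻¹.
C_ss = Q C_in/(Q + kV) = 0.64143 mol/L; C(t) = C_ss + (C₀ − C_ss) e^(−a t).
C(8.25) = 0.64143 + (0.27957)·e^(−0.23455·8.25) = 0.64143 + (0.27957)·0.14442 = 0.68181 mol/L.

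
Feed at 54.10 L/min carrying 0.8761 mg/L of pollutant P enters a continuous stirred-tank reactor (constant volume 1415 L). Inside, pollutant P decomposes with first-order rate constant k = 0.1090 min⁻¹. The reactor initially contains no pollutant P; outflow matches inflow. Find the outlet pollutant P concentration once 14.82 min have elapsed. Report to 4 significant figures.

0.2018 mg/L

V dC/dt = Q(C_in − C) − k V C.
This is linear with rate a = Q/V + k = 0.147233 min⁻¹.
C_ss = Q C_in/(Q + kV) = 0.227504 mg/L; C(t) = C_ss + (C₀ − C_ss) e^(−a t).
C(14.82) = 0.227504 + (-0.227504)·e^(−0.147233·14.82) = 0.227504 + (-0.227504)·0.112816 = 0.201838 mg/L.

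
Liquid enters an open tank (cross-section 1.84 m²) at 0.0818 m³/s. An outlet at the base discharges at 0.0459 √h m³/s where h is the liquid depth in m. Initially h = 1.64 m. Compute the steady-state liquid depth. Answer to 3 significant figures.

Level balance: A dh/dt = 0.0818 − 0.0459 √h. Setting dh/dt = 0:
Q_in = 0.0459 √h_ss ⇒ √h_ss = 0.0818/0.0459 = 1.7821.
h_ss = 1.7821² = 3.1760 m. (Since h₀ = 1.64 m < h_ss, the level will rise toward this value.)

3.18 m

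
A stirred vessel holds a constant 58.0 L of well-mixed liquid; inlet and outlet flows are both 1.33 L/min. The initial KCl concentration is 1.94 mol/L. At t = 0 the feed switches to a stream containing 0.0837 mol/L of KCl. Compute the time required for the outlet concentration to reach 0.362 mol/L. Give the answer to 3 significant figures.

Species balance: V dC/dt = Q(C_in − C) ⇒ τ = V/Q = 43.609 min.
C(t) = C_in + (C₀ − C_in) e^(−t/τ). Set C = 0.362 and solve for t:
e^(−t/τ) = (C − C_in)/(C₀ − C_in) = (0.362 − 0.0837)/(1.94 − 0.0837) = 0.14992
t = −τ ln(…) = 43.609 × 1.8976 = 82.754 min.

82.8 min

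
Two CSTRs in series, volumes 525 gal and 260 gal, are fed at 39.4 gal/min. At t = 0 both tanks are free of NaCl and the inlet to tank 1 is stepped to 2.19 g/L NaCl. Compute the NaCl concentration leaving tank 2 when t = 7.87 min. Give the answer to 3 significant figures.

Time constants: τᵢ = Vᵢ/Q for each well-mixed tank.
τ₁ = 525/39.4 = 13.325 min; τ₂ = 260/39.4 = 6.5990 min.
Tank 1: C₁ = C_in(1 − e^(−t/τ₁)). Tank 2 (τ₁ ≠ τ₂): C₂ = C_in[1 − (τ₁ e^(−t/τ₁) − τ₂ e^(−t/τ₂))/(τ₁ − τ₂)].
At t = 7.87: e^(−t/τ₁) = 0.55398, e^(−t/τ₂) = 0.30343.
C₂ = 2.19·[1 − (13.325·0.55398 − 6.5990·0.30343)/(6.7259)] = 2.19·0.20019 = 0.43843 g/L.

0.438 g/L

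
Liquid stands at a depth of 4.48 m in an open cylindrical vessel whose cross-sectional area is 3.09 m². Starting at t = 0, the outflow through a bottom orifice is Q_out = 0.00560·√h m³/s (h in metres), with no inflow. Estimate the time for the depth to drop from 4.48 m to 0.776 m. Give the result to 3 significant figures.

Mass balance (ρ constant): A dh/dt = −0.00560 √h.
This is separable: 2 d(√h)/dt = −0.00560/A, so √h = √h₀ − (0.00560/(2A)) t.
t = 2A(√h₀ − √h)/0.00560 = 2·3.09·(√4.48 − √0.776)/0.00560
  = 6.1800 × (2.1166 − 0.88091) / 0.00560 = 1363.7 s.

1360 s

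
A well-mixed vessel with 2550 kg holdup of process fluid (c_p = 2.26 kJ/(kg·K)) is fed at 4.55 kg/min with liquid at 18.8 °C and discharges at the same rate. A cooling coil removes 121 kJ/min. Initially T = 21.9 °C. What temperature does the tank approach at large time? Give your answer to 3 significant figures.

M c_p dT/dt = ṁ c_p (T_in − T) − Q̇.
At steady state dT/dt = 0 ⇒ T_ss = T_in − Q̇/(ṁ c_p) = 18.8 − 121/(4.55·2.26) = 7.0330 °C.

7.03 °C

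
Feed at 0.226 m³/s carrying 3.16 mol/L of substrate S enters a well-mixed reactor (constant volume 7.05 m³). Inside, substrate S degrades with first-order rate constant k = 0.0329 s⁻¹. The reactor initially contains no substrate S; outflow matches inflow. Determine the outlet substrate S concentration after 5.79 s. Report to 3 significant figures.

0.489 mol/L

Species balance: V dC/dt = Q C_in − Q C − k V C.
dC/dt = (Q/V) C_in − (Q/V + k) C; effective rate a = Q/V + k = 0.032057 + 0.0329 = 0.064957 s⁻¹.
C_ss = Q C_in/(Q + kV) = 1.5595 mol/L; C(t) = C_ss + (C₀ − C_ss) e^(−a t).
C(5.79) = 1.5595 + (-1.5595)·e^(−0.064957·5.79) = 1.5595 + (-1.5595)·0.68653 = 0.48885 mol/L.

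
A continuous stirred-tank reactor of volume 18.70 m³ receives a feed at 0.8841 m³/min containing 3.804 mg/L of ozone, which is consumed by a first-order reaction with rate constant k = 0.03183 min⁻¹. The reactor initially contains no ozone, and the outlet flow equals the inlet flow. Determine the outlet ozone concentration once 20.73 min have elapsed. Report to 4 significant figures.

1.832 mg/L

V dC/dt = Q(C_in − C) − k V C.
dC/dt = (Q/V) C_in − (Q/V + k) C; effective rate a = Q/V + k = 0.0472781 + 0.03183 = 0.0791081 min⁻¹.
C_ss = Q C_in/(Q + kV) = 2.27342 mg/L; C(t) = C_ss + (C₀ − C_ss) e^(−a t).
C(20.73) = 2.27342 + (-2.27342)·e^(−0.0791081·20.73) = 2.27342 + (-2.27342)·0.193997 = 1.83238 mg/L.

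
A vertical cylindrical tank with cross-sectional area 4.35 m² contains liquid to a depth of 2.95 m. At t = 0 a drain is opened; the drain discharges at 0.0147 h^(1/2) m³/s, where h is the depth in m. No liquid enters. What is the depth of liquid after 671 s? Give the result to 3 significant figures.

Accumulation of liquid (constant cross-section A): A dh/dt = −0.0147 √h.
∫ h^(−1/2) dh = −(0.0147/A) ∫ dt, giving 2√h = 2√h₀ − (0.0147/A) t.
√h = √2.95 − 0.0147·671/(2·4.35) = 1.7176 − 1.1338 = 0.58380.
h = 0.58380² = 0.34082 m.

0.341 m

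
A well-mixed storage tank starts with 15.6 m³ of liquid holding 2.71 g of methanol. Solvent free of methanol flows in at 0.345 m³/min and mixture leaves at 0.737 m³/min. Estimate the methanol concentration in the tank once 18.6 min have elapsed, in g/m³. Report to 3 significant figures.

0.0998 g/m³

Let m(t) be the amount of methanol. Volume: V(t) = V₀ + (Q_in − Q_out) t = 15.6 − 0.39200 t; V(18.6) = 8.3088 m³.
No methanol enters, so dm/dt = −Q_out · (m/V).
dm/m = −Q_out dt/(V₀ − 0.39200 t); integrating gives ln(m/m₀) = −(Q_out/(Q_in−Q_out)) ln(V/V₀).
m = m₀ (V₀/V)^(Q_out/(Q_in−Q_out)) = 2.71 × (15.6/8.3088)^(-1.8801) = 0.82909 g.
C = m/V = 0.82909/8.3088 = 0.099784 g/m³.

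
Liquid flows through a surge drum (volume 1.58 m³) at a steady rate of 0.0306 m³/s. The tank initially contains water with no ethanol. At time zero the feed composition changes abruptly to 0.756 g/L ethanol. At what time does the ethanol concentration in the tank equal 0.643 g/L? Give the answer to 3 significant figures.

Species balance: V dC/dt = Q(C_in − C) ⇒ τ = V/Q = 51.634 s.
C(t) = C_in + (C₀ − C_in) e^(−t/τ). Set C = 0.643 and solve for t:
e^(−t/τ) = (C − C_in)/(C₀ − C_in) = (0.643 − 0.756)/(0 − 0.756) = 0.14947
t = −τ ln(…) = 51.634 × 1.9007 = 98.138 s.

98.1 s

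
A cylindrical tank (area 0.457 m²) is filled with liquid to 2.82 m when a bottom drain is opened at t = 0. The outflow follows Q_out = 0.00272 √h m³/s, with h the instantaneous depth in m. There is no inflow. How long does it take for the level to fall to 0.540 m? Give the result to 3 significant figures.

Volume balance on the tank: A dh/dt = −0.00272 √h.
∫ h^(−1/2) dh = −(0.00272/A) ∫ dt, giving 2√h = 2√h₀ − (0.00272/A) t.
t = 2A(√h₀ − √h)/0.00272 = 2·0.457·(√2.82 − √0.540)/0.00272
  = 0.91400 × (1.6793 − 0.73485) / 0.00272 = 317.36 s.

317 s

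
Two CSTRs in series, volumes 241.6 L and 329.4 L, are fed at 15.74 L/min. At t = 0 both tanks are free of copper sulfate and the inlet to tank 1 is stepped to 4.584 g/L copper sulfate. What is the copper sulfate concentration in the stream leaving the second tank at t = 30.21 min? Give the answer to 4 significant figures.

2.286 g/L

Time constants: τᵢ = Vᵢ/Q for each well-mixed tank.
τ₁ = 241.6/15.74 = 15.3494 min; τ₂ = 329.4/15.74 = 20.9276 min.
Solving the cascade with C₁(0)=C₂(0)=0 gives C₂(t) = C_in[1 − (τ₁ e^(−t/τ₁) − τ₂ e^(−t/τ₂))/(τ₁ − τ₂)].
At t = 30.21: e^(−t/τ₁) = 0.139715, e^(−t/τ₂) = 0.236088.
C₂ = 4.584·[1 − (15.3494·0.139715 − 20.9276·0.236088)/(-5.57814)] = 4.584·0.498721 = 2.28614 g/L.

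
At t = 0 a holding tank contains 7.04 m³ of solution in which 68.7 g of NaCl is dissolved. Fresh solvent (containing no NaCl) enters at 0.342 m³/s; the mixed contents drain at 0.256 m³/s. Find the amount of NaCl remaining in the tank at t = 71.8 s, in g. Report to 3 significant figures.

10.5 g

Total volume: dV/dt = Q_in − Q_out = 0.086000 m³/s, so V(t) = 7.04 + 0.086000 t and V(71.8) = 13.215 m³.
Species balance (pure solvent in): dm/dt = −Q_out · m/V(t).
dm/m = −Q_out dt/(V₀ + 0.086000 t); integrating gives ln(m/m₀) = −(Q_out/(Q_in−Q_out)) ln(V/V₀).
m = m₀ (V₀/V)^(Q_out/(Q_in−Q_out)) = 68.7 × (7.04/13.215)^(2.9767) = 10.540 g.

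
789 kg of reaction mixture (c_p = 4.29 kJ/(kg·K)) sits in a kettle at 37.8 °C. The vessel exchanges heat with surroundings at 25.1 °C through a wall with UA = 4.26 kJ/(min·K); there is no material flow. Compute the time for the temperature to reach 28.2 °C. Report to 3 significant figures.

1120 min

M c_p dT/dt = −UA(T − T_amb).
τ = M c_p/UA = 794.56 min; T_ss = T_amb = 25.100 °C.
T(t) = T_ss + (T₀ − T_ss)e^(−t/τ); set T = 28.2:
t = −τ ln[(T − T_ss)/(T₀ − T_ss)] = −794.56 · ln(0.24409) = 1120.5 min.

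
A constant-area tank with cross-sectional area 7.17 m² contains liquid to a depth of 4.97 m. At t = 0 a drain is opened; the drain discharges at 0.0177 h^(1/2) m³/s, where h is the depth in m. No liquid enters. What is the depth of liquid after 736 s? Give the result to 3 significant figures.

Unsteady balance on liquid volume: A dh/dt = −0.0177 √h.
∫ h^(−1/2) dh = −(0.0177/A) ∫ dt, giving 2√h = 2√h₀ − (0.0177/A) t.
√h = √4.97 − 0.0177·736/(2·7.17) = 2.2293 − 0.90845 = 1.3209.
h = 1.3209² = 1.7448 m.

1.74 m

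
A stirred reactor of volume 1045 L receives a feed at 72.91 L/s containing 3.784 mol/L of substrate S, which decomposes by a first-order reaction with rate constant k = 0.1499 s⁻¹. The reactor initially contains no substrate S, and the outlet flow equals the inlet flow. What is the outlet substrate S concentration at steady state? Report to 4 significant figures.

Species balance: V dC/dt = Q C_in − Q C − k V C.
At steady state: 0 = Q C_in − (Q + kV) C_ss, so C_ss = Q C_in/(Q + kV).
C_ss = 72.91·3.784/(72.91 + 0.1499·1045) = 275.891/229.555 = 1.20185 mol/L.

1.202 mol/L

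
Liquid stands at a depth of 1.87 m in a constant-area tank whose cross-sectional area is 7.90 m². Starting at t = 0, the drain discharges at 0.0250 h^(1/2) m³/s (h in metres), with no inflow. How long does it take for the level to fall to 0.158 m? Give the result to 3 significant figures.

613 s

A dh/dt = −Q_out = −0.0250 √h.
Separate and integrate: 2(√h − √h₀) = −(0.0250/A) t.
t = 2A(√h₀ − √h)/0.0250 = 2·7.90·(√1.87 − √0.158)/0.0250
  = 15.800 × (1.3675 − 0.39749) / 0.0250 = 613.03 s.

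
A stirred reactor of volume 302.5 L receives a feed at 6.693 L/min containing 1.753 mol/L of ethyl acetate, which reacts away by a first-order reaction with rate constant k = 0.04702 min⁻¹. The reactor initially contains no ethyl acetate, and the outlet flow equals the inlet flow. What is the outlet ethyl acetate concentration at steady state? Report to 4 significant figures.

0.5609 mol/L

Species balance: V dC/dt = Q C_in − Q C − k V C.
Steady state (dC/dt = 0): C_ss = Q C_in/(Q + kV) = C_in/(1 + kV/Q).
C_ss = 6.693·1.753/(6.693 + 0.04702·302.5) = 11.7328/20.9166 = 0.560935 mol/L.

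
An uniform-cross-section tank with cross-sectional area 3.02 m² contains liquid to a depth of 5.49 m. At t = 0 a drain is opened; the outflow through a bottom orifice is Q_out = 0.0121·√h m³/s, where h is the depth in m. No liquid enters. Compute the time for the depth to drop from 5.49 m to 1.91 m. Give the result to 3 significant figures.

480 s

Mass balance (ρ constant): A dh/dt = −0.0121 √h.
This is separable: 2 d(√h)/dt = −0.0121/A, so √h = √h₀ − (0.0121/(2A)) t.
t = 2A(√h₀ − √h)/0.0121 = 2·3.02·(√5.49 − √1.91)/0.0121
  = 6.0400 × (2.3431 − 1.3820) / 0.0121 = 479.73 s.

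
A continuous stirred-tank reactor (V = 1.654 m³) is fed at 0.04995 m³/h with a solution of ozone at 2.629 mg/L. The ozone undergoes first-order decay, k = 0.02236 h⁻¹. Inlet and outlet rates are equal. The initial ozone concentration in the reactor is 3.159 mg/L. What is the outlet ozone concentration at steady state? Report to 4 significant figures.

Accumulation = in − out − consumed: V dC/dt = Q C_in − Q C − k V C.
Steady state (dC/dt = 0): C_ss = Q C_in/(Q + kV) = C_in/(1 + kV/Q).
C_ss = 0.04995·2.629/(0.04995 + 0.02236·1.654) = 0.131319/0.0869334 = 1.51056 mg/L.

1.511 mg/L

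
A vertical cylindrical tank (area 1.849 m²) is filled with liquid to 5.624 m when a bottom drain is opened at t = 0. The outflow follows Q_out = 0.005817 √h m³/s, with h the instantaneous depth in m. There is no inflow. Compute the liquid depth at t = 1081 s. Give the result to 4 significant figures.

0.4503 m

A dh/dt = −Q_out = −0.005817 √h.
Separate and integrate: 2(√h − √h₀) = −(0.005817/A) t.
√h = √5.624 − 0.005817·1081/(2·1.849) = 2.37150 − 1.70043 = 0.671071.
h = 0.671071² = 0.450336 m.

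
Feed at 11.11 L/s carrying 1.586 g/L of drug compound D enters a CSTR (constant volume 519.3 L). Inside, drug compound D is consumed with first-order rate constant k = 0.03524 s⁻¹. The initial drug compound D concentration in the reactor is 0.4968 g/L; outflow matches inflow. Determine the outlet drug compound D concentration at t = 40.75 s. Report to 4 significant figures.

Accumulation = in − out − consumed: V dC/dt = Q C_in − Q C − k V C.
This is linear with rate a = Q/V + k = 0.0566342 s⁻¹.
C_ss = Q C_in/(Q + kV) = 0.599129 g/L; C(t) = C_ss + (C₀ − C_ss) e^(−a t).
C(40.75) = 0.599129 + (-0.102329)·e^(−0.0566342·40.75) = 0.599129 + (-0.102329)·0.0994756 = 0.588950 g/L.

0.5889 g/L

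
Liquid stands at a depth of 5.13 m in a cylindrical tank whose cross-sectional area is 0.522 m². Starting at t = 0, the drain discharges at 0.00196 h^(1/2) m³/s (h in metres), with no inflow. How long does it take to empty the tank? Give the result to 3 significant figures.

With no inflow, A dh/dt = −0.00196 √h.
∫ h^(−1/2) dh = −(0.00196/A) ∫ dt, giving 2√h = 2√h₀ − (0.00196/A) t.
Set h = 0: 2√h₀ = (0.00196/A) t_empty ⇒ t_empty = 2A√h₀/0.00196.
t_empty = 2·0.522·√5.13/0.00196 = 1.0440·2.2650/0.00196 = 1206.4 s.

1210 s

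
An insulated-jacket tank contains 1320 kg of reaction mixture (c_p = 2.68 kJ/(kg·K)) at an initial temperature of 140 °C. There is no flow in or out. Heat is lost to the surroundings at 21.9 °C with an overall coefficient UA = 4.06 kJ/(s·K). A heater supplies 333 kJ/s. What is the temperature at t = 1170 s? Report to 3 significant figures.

Energy balance: M c_p dT/dt = −UA(T − T_amb) + Q̇.
dT/dt = (T_ss − T)/τ with T_ss = T_amb + Q̇/UA = 21.9 + 333/4.06 = 103.92 °C, τ = M c_p/UA = 1320·2.68/4.06 = 871.33 s.
This is linear first-order; T(t) = T_ss + (T₀ − T_ss) e^(−t/τ).
T(1170) = 103.92 + (36.080)·0.26112 = 113.34 °C.

113 °C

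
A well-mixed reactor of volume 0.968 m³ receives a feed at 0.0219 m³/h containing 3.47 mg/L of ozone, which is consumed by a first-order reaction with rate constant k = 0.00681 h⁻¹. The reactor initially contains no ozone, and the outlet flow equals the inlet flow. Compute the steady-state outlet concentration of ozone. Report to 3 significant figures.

V dC/dt = Q(C_in − C) − k V C.
At steady state: 0 = Q C_in − (Q + kV) C_ss, so C_ss = Q C_in/(Q + kV).
C_ss = 0.0219·3.47/(0.0219 + 0.00681·0.968) = 0.075993/0.028492 = 2.6672 mg/L.

2.67 mg/L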